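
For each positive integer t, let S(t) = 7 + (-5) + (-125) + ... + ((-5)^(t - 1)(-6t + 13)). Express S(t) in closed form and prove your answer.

We claim S(t) = (-5)^t(t - 2) + 2 for all t ≥ 1.
Base step (t = 1): S(1) = 7, and the closed form gives 7. They agree.
Inductive step: suppose the statement holds for some k ≥ 1, so S(k) = (-5)^k(k - 2) + 2.
Then S(k+1) = S(k) + ((-5)^k(-6k + 7)) = ((-5)^k(k - 2) + 2) + ((-5)^k(-6k + 7)).
Simplifying, S(k+1) = (-5)^(k + 1)k - (-5)^(k + 1) + 2 = (-5)^(k+1)((k+1) - 2) + 2,
which is the closed form with t = k+1.
By the principle of mathematical induction, the result holds for all t ≥ 1.

S(t) = (-5)^t(t - 2) + 2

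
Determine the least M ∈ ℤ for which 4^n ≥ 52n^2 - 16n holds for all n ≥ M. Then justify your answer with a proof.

At n = 5: 1024 < 1220, so the inequality fails and M ≥ 6. We prove 4^n ≥ 52n^2 - 16n for all n ≥ 6.
Base step (n = 6): 4^n = 4096 and 52n^2 - 16n = 1776, so 4096 ≥ 1776.
For the inductive step, assume it holds for an arbitrary j ≥ 6, so 4^j ≥ 52j^2 - 16j.
Then 4^(j + 1) = 4·(4^j) ≥ 4·(52j^2 - 16j).
Also, for j ≥ 6 we have 4·(52j^2 - 16j) ≥ 52(j+1)^2 - 16(j+1), since 4·(52j^2 - 16j) − (52(j+1)^2 - 16(j+1)) = 156j^2 - 152j - 36, which is nonnegative for all j ≥ 6.
Combining, 4^(j + 1) ≥ 52(j+1)^2 - 16(j+1).
Hence, by induction on n, the claim holds for every n ≥ 6.
Hence the smallest such M is 6.

M = 6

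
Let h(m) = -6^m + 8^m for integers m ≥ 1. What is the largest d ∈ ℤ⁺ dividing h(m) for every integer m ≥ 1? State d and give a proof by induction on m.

d = 2

Computing the first values: h(1) = 2 and h(2) = 28; gcd(2, 28) = 2, so d ≤ 2.
We prove 2 | -6^m + 8^m for all m ≥ 1 by induction on m.
For the base case m = 1: h(1) = 2 = 2·(1), so 2 | h(1).
Inductive step: suppose the statement holds for some j ≥ 1, i.e. 2 | h(j). Then
8^{j+1} − 6^{j+1} = 8·8^j − 6·6^j = 8·(8^j − 6^j) + (2)·6^j. The first term is divisible by 2 by the inductive hypothesis, and the second term (2)·6^j is divisible by 2 since 2 | 2. Hence 2 | h(j+1).
By the principle of mathematical induction, the result holds for all m ≥ 1.
Therefore the largest such d is 2.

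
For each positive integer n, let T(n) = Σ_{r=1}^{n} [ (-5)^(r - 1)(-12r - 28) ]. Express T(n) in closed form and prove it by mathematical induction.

T(n) = (-5)^n(2n + 5) - 5

We claim T(n) = (-5)^n(2n + 5) - 5 for all n ≥ 1.
When n = 1: T(1) = -40, and the closed form gives -40. They agree.
Inductive step: suppose the statement holds for some r ≥ 1, so T(r) = (-5)^r(2r + 5) - 5.
Then T(r+1) = T(r) + ((-5)^r(-12r - 40)) = ((-5)^r(2r + 5) - 5) + ((-5)^r(-12r - 40)).
Simplifying, T(r+1) = -10(-5)^r·r - 35(-5)^r - 5 = (-5)^(r+1)(2(r+1) + 5) - 5,
which is the closed form with n = r+1.
By induction, the statement is established for all n ≥ 1.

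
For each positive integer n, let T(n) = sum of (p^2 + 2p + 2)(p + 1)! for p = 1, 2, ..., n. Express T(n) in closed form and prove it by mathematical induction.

We claim T(n) = (n + 1)(n + 2)! - 2 for all n ≥ 1.
Base case (n = 1): T(1) = 10, and the closed form gives 10. They agree.
Inductive step: assume the claim holds for n = p, so T(p) = (p + 1)(p + 2)! - 2.
Then T(p+1) = T(p) + ((p^2 + 4p + 5)(p + 2)!) = ((p + 1)(p + 2)! - 2) + ((p^2 + 4p + 5)(p + 2)!).
Simplifying, T(p+1) = ((p+1) + 1)((p+1) + 2)! - 2,
which is the closed form with n = p+1.
This completes the induction.

T(n) = (n + 1)(n + 2)! - 2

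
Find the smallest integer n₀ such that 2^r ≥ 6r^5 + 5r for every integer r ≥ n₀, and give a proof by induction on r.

n₀ = 27

At r = 26: 67108864 < 71288386, so the inequality fails and n₀ ≥ 27. We prove 2^r ≥ 6r^5 + 5r for all r ≥ 27.
Base case (r = 27): 2^r = 134217728 and 6r^5 + 5r = 86093577, so 134217728 ≥ 86093577.
For the inductive step, assume it holds for an arbitrary j ≥ 27, so 2^j ≥ 6j^5 + 5j.
Then 2^(j + 1) = 2·(2^j) ≥ 2·(6j^5 + 5j).
Also, for j ≥ 27 we have 2·(6j^5 + 5j) ≥ 6(j+1)^5 + 5(j+1), since 2·(6j^5 + 5j) − (6(j+1)^5 + 5(j+1)) = 6j^5 - 30j^4 - 60j^3 - 60j^2 - 25j - 11, which is nonnegative for all j ≥ 27.
Combining, 2^(j + 1) ≥ 6(j+1)^5 + 5(j+1).
By induction, the statement is established for all r ≥ 27.
Hence the smallest such n₀ is 27.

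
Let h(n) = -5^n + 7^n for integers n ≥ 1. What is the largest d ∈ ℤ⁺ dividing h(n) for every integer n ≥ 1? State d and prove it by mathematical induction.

Computing the first values: h(1) = 2 and h(2) = 24; gcd(2, 24) = 2, so d ≤ 2.
We prove 2 | -5^n + 7^n for all n ≥ 1 by induction on n.
For the base case n = 1: h(1) = 2 = 2·(1), so 2 | h(1).
Suppose the result is true for n = k, i.e. 2 | h(k). Then
7^{k+1} − 5^{k+1} = 7·7^k − 5·5^k = 7·(7^k − 5^k) + (2)·5^k. The first term is divisible by 2 by the inductive hypothesis, and the second term (2)·5^k is divisible by 2 since 2 | 2. Hence 2 | h(k+1).
By the principle of mathematical induction, the result holds for all n ≥ 1.
Therefore the largest such d is 2.

d = 2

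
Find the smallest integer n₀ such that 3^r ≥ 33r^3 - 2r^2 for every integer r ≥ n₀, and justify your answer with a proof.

n₀ = 10

At r = 9: 19683 < 23895, so the inequality fails and n₀ ≥ 10. We prove 3^r ≥ 33r^3 - 2r^2 for all r ≥ 10.
Base step (r = 10): 3^r = 59049 and 33r^3 - 2r^2 = 32800, so 59049 ≥ 32800.
Inductive step: suppose the statement holds for some k ≥ 10, so 3^k ≥ 33k^3 - 2k^2.
Then 3^(k + 1) = 3·(3^k) ≥ 3·(33k^3 - 2k^2).
Also, for k ≥ 10 we have 3·(33k^3 - 2k^2) ≥ 33(k+1)^3 - 2(k+1)^2, since 3·(33k^3 - 2k^2) − (33(k+1)^3 - 2(k+1)^2) = 66k^3 - 103k^2 - 95k - 31, which is nonnegative for all k ≥ 10.
Combining, 3^(k + 1) ≥ 33(k+1)^3 - 2(k+1)^2.
This completes the induction.
Hence the smallest such n₀ is 10.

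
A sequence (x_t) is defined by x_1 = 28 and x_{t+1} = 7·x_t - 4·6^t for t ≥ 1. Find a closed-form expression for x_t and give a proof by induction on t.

x_t = 4·6^t + 4·7^(t - 1)

Computing the first terms: x_1 = 28, x_2 = 172, x_3 = 1060. This suggests x_t = 4·6^t + 4·7^(t - 1).
For the base case t = 1: the formula gives 28 = 28 = x_1.
Suppose the result is true for t = r, so x_r = 4·6^r + 4·7^(r - 1).
Then x_{r+1} = 7·x_r - 4·6^r = 7·(4·6^r + 4·7^(r - 1)) - 4·6^r = 4·6^(r + 1) + 4·7^r = 4·6^(r+1) + 4·7^((r+1) - 1),
which is the claimed formula at t = r+1.
Hence, by induction on t, the claim holds for every t ≥ 1.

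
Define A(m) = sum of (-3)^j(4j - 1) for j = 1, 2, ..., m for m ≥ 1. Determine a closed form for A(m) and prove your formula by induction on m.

A(m) = 3(-3)^m·m

We claim A(m) = 3(-3)^m·m for all m ≥ 1.
Base case (m = 1): A(1) = -9, and the closed form gives -9. They agree.
Inductive step: assume the claim holds for m = j, so A(j) = 3(-3)^j·j.
Then A(j+1) = A(j) + ((-3)^(j + 1)(4j + 3)) = (3(-3)^j·j) + ((-3)^(j + 1)(4j + 3)).
Simplifying, A(j+1) = (-3)^(j + 2)(-j - 1) = 3(-3)^(j+1)·(j+1),
which is the closed form with m = j+1.
By the principle of mathematical induction, the result holds for all m ≥ 1.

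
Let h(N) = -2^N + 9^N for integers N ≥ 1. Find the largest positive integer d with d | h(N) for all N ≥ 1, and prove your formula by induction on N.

Computing the first values: h(1) = 7 and h(2) = 77; gcd(7, 77) = 7, so d ≤ 7.
We prove 7 | -2^N + 9^N for all N ≥ 1 by induction on N.
For the base case N = 1: h(1) = 7 = 7·(1), so 7 | h(1).
Inductive step: assume the claim holds for N = i, i.e. 7 | h(i). Then
9^{i+1} − 2^{i+1} = 9·9^i − 2·2^i = 9·(9^i − 2^i) + (7)·2^i. The first term is divisible by 7 by the inductive hypothesis, and the second term (7)·2^i is divisible by 7 since 7 | 7. Hence 7 | h(i+1).
By the principle of mathematical induction, the result holds for all N ≥ 1.
Therefore the largest such d is 7.

d = 7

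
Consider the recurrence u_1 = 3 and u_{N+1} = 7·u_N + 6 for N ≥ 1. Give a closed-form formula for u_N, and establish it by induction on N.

u_N = 4·7^(N - 1) - 1

Computing the first terms: u_1 = 3, u_2 = 27, u_3 = 195. This suggests u_N = 4·7^(N - 1) - 1.
When N = 1: the formula gives 3 = 3 = u_1.
For the inductive step, assume it holds for an arbitrary k ≥ 1, so u_k = 4·7^(k - 1) - 1.
Then u_{k+1} = 7·u_k + 6 = 7·(4·7^(k - 1) - 1) + 6 = 4·7^k - 1 = 4·7^((k+1) - 1) - 1,
which is the claimed formula at N = k+1.
By the principle of mathematical induction, the result holds for all N ≥ 1.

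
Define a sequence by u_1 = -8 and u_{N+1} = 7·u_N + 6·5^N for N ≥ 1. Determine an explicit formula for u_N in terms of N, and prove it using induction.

u_N = -3·5^N + 7^N

Computing the first terms: u_1 = -8, u_2 = -26, u_3 = -32. This suggests u_N = -3·5^N + 7^N.
When N = 1: the formula gives -8 = -8 = u_1.
Inductive step: suppose the statement holds for some j ≥ 1, so u_j = -3·5^j + 7^j.
Then u_{j+1} = 7·u_j + 6·5^j = 7·(-3·5^j + 7^j) + 6·5^j = -3·5^(j + 1) + 7^(j + 1),
which is the claimed formula at N = j+1.
By the principle of mathematical induction, the result holds for all N ≥ 1.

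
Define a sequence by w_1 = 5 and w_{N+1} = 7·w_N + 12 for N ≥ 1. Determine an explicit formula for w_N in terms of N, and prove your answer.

Computing the first terms: w_1 = 5, w_2 = 47, w_3 = 341. This suggests w_N = 7^N - 2.
Base step (N = 1): the formula gives 5 = 5 = w_1.
Suppose the result is true for N = i, so w_i = 7^i - 2.
Then w_{i+1} = 7·w_i + 12 = 7·(7^i - 2) + 12 = 7^(i + 1) - 2,
which is the claimed formula at N = i+1.
Hence, by induction on N, the claim holds for every N ≥ 1.

w_N = 7^N - 2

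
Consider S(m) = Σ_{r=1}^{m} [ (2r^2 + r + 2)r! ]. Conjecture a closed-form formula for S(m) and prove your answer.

S(m) = (2m + 1)(m + 1)! - 1

We claim S(m) = (2m + 1)(m + 1)! - 1 for all m ≥ 1.
Base step (m = 1): S(1) = 5, and the closed form gives 5. They agree.
Inductive step: suppose the statement holds for some r ≥ 1, so S(r) = (2r + 1)(r + 1)! - 1.
Then S(r+1) = S(r) + ((2r^2 + 5r + 5)(r + 1)!) = ((2r + 1)(r + 1)! - 1) + ((2r^2 + 5r + 5)(r + 1)!).
Simplifying, S(r+1) = (2(r+1) + 1)((r+1) + 1)! - 1,
which is the closed form with m = r+1.
This completes the induction.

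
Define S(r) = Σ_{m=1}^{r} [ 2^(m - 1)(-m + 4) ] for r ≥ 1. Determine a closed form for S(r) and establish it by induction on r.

S(r) = 2^r(-r + 5) - 5

We claim S(r) = 2^r(-r + 5) - 5 for all r ≥ 1.
Base step (r = 1): S(1) = 3, and the closed form gives 3. They agree.
For the inductive step, assume it holds for an arbitrary m ≥ 1, so S(m) = 2^m(-m + 5) - 5.
Then S(m+1) = S(m) + (2^m(-m + 3)) = (2^m(-m + 5) - 5) + (2^m(-m + 3)).
Simplifying, S(m+1) = -2^(m + 1)m + 2^(m + 3) - 5 = 2^(m+1)(-(m+1) + 5) - 5,
which is the closed form with r = m+1.
Hence, by induction on r, the claim holds for every r ≥ 1.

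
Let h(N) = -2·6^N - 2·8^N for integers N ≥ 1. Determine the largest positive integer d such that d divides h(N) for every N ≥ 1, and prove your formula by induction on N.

Computing the first values: h(1) = -28 and h(2) = -200; gcd(-28, -200) = 4, so d ≤ 4.
We prove 4 | -2·6^N - 2·8^N for all N ≥ 1 by induction on N.
For the base case N = 1: h(1) = -28 = 4·(-7), so 4 | h(1).
For the inductive step, assume it holds for an arbitrary r ≥ 1, i.e. 4 | h(r). Then
h(r+1) − 8·h(r) = (-2·6^(r+1) - 2·8^(r+1)) − 8·(-2·6^r - 2·8^r) = (-2)·6^r·(6 − 8) = (4)·6^r. Since 4 | h(r) by the inductive hypothesis, 4 | 8·h(r); and 4 | 4 since 4 = 4·1. Therefore 4 | h(r+1).
This completes the induction.
Therefore the largest such d is 4.

d = 4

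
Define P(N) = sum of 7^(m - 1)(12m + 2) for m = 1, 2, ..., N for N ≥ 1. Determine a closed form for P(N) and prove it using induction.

P(N) = 2·7^N·N

We claim P(N) = 2·7^N·N for all N ≥ 1.
For the base case N = 1: P(1) = 14, and the closed form gives 14. They agree.
For the inductive step, assume it holds for an arbitrary m ≥ 1, so P(m) = 2·7^m·m.
Then P(m+1) = P(m) + (7^m(12m + 14)) = (2·7^m·m) + (7^m(12m + 14)).
Simplifying, P(m+1) = 14·7^m(m + 1) = 2·7^(m+1)·(m+1),
which is the closed form with N = m+1.
This completes the induction.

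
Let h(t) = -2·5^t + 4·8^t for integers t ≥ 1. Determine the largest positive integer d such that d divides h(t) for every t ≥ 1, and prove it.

Computing the first values: h(1) = 22 and h(2) = 206; gcd(22, 206) = 2, so d ≤ 2.
We prove 2 | -2·5^t + 4·8^t for all t ≥ 1 by induction on t.
Base case (t = 1): h(1) = 22 = 2·(11), so 2 | h(1).
For the inductive step, assume it holds for an arbitrary k ≥ 1, i.e. 2 | h(k). Then
h(k+1) − 8·h(k) = (-2·5^(k+1) + 4·8^(k+1)) − 8·(-2·5^k + 4·8^k) = (-2)·5^k·(5 − 8) = (6)·5^k. Since 2 | h(k) by the inductive hypothesis, 2 | 8·h(k); and 2 | 6 since 6 = 2·3. Therefore 2 | h(k+1).
This completes the induction.
Therefore the largest such d is 2.

d = 2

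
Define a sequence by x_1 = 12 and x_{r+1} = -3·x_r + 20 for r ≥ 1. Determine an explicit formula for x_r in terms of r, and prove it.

x_r = 7(-3)^(r - 1) + 5

Computing the first terms: x_1 = 12, x_2 = -16, x_3 = 68. This suggests x_r = 7(-3)^(r - 1) + 5.
When r = 1: the formula gives 12 = 12 = x_1.
Inductive step: assume the claim holds for r = j, so x_j = 7(-3)^(j - 1) + 5.
Then x_{j+1} = -3·x_j + 20 = -3·(7(-3)^(j - 1) + 5) + 20 = 7(-3)^j + 5 = 7(-3)^((j+1) - 1) + 5,
which is the claimed formula at r = j+1.
This completes the induction.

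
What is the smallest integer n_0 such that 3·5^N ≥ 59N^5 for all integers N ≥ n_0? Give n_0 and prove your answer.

At N = 8: 1171875 < 1933312, so the inequality fails and n_0 ≥ 9. We prove 3·5^N ≥ 59N^5 for all N ≥ 9.
When N = 9: 3·5^N = 5859375 and 59N^5 = 3483891, so 5859375 ≥ 3483891.
Inductive step: assume the claim holds for N = p, so 3·5^p ≥ 59p^5.
Then 3·5^(p + 1) = 5·(3·5^p) ≥ 5·(59p^5).
Also, for p ≥ 9 we have 5·(59p^5) ≥ 59(p+1)^5, since 5 ≥ (1 + 1/p)^5 for all p ≥ 9.
Combining, 3·5^(p + 1) ≥ 59(p+1)^5.
By the principle of mathematical induction, the result holds for all N ≥ 9.
Hence the smallest such n_0 is 9.

n_0 = 9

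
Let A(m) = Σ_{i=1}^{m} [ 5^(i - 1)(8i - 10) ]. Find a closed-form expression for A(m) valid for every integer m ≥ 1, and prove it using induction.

We claim A(m) = 5^m(2m - 3) + 3 for all m ≥ 1.
For the base case m = 1: A(1) = -2, and the closed form gives -2. They agree.
Inductive step: assume the claim holds for m = i, so A(i) = 5^i(2i - 3) + 3.
Then A(i+1) = A(i) + (5^i(8i - 2)) = (5^i(2i - 3) + 3) + (5^i(8i - 2)).
Simplifying, A(i+1) = 10·5^i·i - 5·5^i + 3 = 5^(i+1)(2(i+1) - 3) + 3,
which is the closed form with m = i+1.
Hence, by induction on m, the claim holds for every m ≥ 1.

A(m) = 5^m(2m - 3) + 3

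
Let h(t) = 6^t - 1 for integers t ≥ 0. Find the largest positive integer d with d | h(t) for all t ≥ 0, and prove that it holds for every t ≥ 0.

Computing the first values: h(0) = 0 and h(1) = 5; gcd(0, 5) = 5, so d ≤ 5.
We prove 5 | 6^t - 1 for all t ≥ 0 by induction on t.
Base case (t = 0): h(0) = 0 = 5·(0), so 5 | h(0).
Inductive step: suppose the statement holds for some m ≥ 0, i.e. 5 | h(m). Then
h(m+1) = 6^(m+1) - 1 = 6·(6^m - 1) + 5 = 6·h(m) + 5. The first term is divisible by 5 by the inductive hypothesis, and 5 is divisible by 5. Hence 5 | h(m+1).
This completes the induction.
Therefore the largest such d is 5.

d = 5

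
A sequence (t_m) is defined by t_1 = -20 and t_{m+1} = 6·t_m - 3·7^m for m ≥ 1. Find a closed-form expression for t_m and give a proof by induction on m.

t_m = 6^(m - 1) - 3·7^m

Computing the first terms: t_1 = -20, t_2 = -141, t_3 = -993. This suggests t_m = 6^(m - 1) - 3·7^m.
For the base case m = 1: the formula gives -20 = -20 = t_1.
Suppose the result is true for m = j, so t_j = 6^(j - 1) - 3·7^j.
Then t_{j+1} = 6·t_j - 3·7^j = 6·(6^(j - 1) - 3·7^j) - 3·7^j = 6^j - 3·7^(j + 1) = 6^((j+1) - 1) - 3·7^(j+1),
which is the claimed formula at m = j+1.
By induction, the statement is established for all m ≥ 1.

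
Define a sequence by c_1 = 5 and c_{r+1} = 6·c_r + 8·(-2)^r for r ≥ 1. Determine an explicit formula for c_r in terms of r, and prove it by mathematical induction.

Computing the first terms: c_1 = 5, c_2 = 14, c_3 = 116. This suggests c_r = -(-2)^r + 3·6^(r - 1).
Base case (r = 1): the formula gives 5 = 5 = c_1.
Suppose the result is true for r = k, so c_k = -(-2)^k + 3·6^(k - 1).
Then c_{k+1} = 6·c_k + 8·(-2)^k = 6·(-(-2)^k + 3·6^(k - 1)) + 8·(-2)^k = -(-2)^(k + 1) + 3·6^k = -(-2)^(k+1) + 3·6^((k+1) - 1),
which is the claimed formula at r = k+1.
This completes the induction.

c_r = -(-2)^r + 3·6^(r - 1)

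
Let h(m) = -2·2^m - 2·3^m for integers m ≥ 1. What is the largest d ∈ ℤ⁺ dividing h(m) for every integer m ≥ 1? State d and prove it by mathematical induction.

Computing the first values: h(1) = -10 and h(2) = -26; gcd(-10, -26) = 2, so d ≤ 2.
We prove 2 | -2·2^m - 2·3^m for all m ≥ 1 by induction on m.
Base step (m = 1): h(1) = -10 = 2·(-5), so 2 | h(1).
Inductive step: assume the claim holds for m = i, i.e. 2 | h(i). Then
h(i+1) − 3·h(i) = (-2·2^(i+1) - 2·3^(i+1)) − 3·(-2·2^i - 2·3^i) = (-2)·2^i·(2 − 3) = (2)·2^i. Since 2 | h(i) by the inductive hypothesis, 2 | 3·h(i); and 2 | 2 since 2 = 2·1. Therefore 2 | h(i+1).
By induction, the statement is established for all m ≥ 1.
Therefore the largest such d is 2.

d = 2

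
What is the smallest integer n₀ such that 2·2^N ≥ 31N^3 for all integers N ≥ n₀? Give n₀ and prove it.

n₀ = 16

At N = 15: 65536 < 104625, so the inequality fails and n₀ ≥ 16. We prove 2·2^N ≥ 31N^3 for all N ≥ 16.
Base step (N = 16): 2·2^N = 131072 and 31N^3 = 126976, so 131072 ≥ 126976.
For the inductive step, assume it holds for an arbitrary j ≥ 16, so 2·2^j ≥ 31j^3.
Then 2·2^(j + 1) = 2·(2·2^j) ≥ 2·(31j^3).
Also, for j ≥ 16 we have 2·(31j^3) ≥ 31(j+1)^3, since 2 ≥ (1 + 1/j)^3 for all j ≥ 16.
Combining, 2·2^(j + 1) ≥ 31(j+1)^3.
Hence, by induction on N, the claim holds for every N ≥ 16.
Hence the smallest such n₀ is 16.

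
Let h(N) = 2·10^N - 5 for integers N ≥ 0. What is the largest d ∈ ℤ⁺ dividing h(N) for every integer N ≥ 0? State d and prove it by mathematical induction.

Computing the first values: h(0) = -3 and h(1) = 15; gcd(-3, 15) = 3, so d ≤ 3.
We prove 3 | 2·10^N - 5 for all N ≥ 0 by induction on N.
When N = 0: h(0) = -3 = 3·(-1), so 3 | h(0).
Inductive step: suppose the statement holds for some p ≥ 0, i.e. 3 | h(p). Then
h(p+1) = 2·10^(p+1) - 5 = 10·(2·10^p - 5) + 45 = 10·h(p) + 45. The first term is divisible by 3 by the inductive hypothesis, and 45 is divisible by 3. Hence 3 | h(p+1).
This completes the induction.
Therefore the largest such d is 3.

d = 3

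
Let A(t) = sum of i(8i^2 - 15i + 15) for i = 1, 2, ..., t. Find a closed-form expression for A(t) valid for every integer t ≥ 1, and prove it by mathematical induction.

We claim A(t) = t(t + 1)(2t^2 - 3t + 5) for all t ≥ 1.
When t = 1: A(1) = 8, and the closed form gives 8. They agree.
Inductive step: suppose the statement holds for some i ≥ 1, so A(i) = i(2i^3 - i^2 + 2i + 5).
Then A(i+1) = A(i) + (-(i + 1)(15i - 8(i + 1)^2)) = (i(2i^3 - i^2 + 2i + 5)) + (-(i + 1)(15i - 8(i + 1)^2)).
Simplifying, A(i+1) = (i + 1)(i + 2)(2i^2 + i + 4) = (i+1)((i+1) + 1)(2(i+1)^2 - 3(i+1) + 5),
which is the closed form with t = i+1.
By induction, the statement is established for all t ≥ 1.

A(t) = t(t + 1)(2t^2 - 3t + 5)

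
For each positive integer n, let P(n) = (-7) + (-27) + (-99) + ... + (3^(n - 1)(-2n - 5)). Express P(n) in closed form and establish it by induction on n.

We claim P(n) = -3^n(n + 2) + 2 for all n ≥ 1.
Base step (n = 1): P(1) = -7, and the closed form gives -7. They agree.
Suppose the result is true for n = p, so P(p) = -3^p(p + 2) + 2.
Then P(p+1) = P(p) + (3^p(-2p - 7)) = (-3^p(p + 2) + 2) + (3^p(-2p - 7)).
Simplifying, P(p+1) = -3^(p + 1)p - 3^(p + 2) + 2 = -3^(p+1)((p+1) + 2) + 2,
which is the closed form with n = p+1.
By the principle of mathematical induction, the result holds for all n ≥ 1.

P(n) = -3^n(n + 2) + 2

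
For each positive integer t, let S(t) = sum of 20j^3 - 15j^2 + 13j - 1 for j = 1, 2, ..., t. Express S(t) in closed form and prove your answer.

S(t) = t(5t^3 + 5t^2 + 4t + 3)

We claim S(t) = t(5t^3 + 5t^2 + 4t + 3) for all t ≥ 1.
For the base case t = 1: S(1) = 17, and the closed form gives 17. They agree.
Inductive step: suppose the statement holds for some j ≥ 1, so S(j) = j(5j^3 + 5j^2 + 4j + 3).
Then S(j+1) = S(j) + (20j^3 + 45j^2 + 43j + 17) = (j(5j^3 + 5j^2 + 4j + 3)) + (20j^3 + 45j^2 + 43j + 17).
Simplifying, S(j+1) = (j + 1)(5j^3 + 20j^2 + 29j + 17) = (j+1)(5(j+1)^3 + 5(j+1)^2 + 4(j+1) + 3),
which is the closed form with t = j+1.
By induction, the statement is established for all t ≥ 1.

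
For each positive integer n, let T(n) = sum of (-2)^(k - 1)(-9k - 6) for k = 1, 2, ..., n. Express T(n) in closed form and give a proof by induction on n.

We claim T(n) = 3(-2)^n(n + 1) - 3 for all n ≥ 1.
Base step (n = 1): T(1) = -15, and the closed form gives -15. They agree.
Suppose the result is true for n = k, so T(k) = 3(-2)^k(k + 1) - 3.
Then T(k+1) = T(k) + ((-2)^k(-9k - 15)) = (3(-2)^k(k + 1) - 3) + ((-2)^k(-9k - 15)).
Simplifying, T(k+1) = -6(-2)^k·k - 12(-2)^k - 3 = 3(-2)^(k+1)((k+1) + 1) - 3,
which is the closed form with n = k+1.
Hence, by induction on n, the claim holds for every n ≥ 1.

T(n) = 3(-2)^n(n + 1) - 3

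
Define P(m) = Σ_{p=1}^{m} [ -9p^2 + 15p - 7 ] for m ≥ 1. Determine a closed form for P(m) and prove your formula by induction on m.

P(m) = -m(3m^2 - 3m + 1)

We claim P(m) = -m(3m^2 - 3m + 1) for all m ≥ 1.
Base step (m = 1): P(1) = -1, and the closed form gives -1. They agree.
Suppose the result is true for m = p, so P(p) = p(-3p^2 + 3p - 1).
Then P(p+1) = P(p) + (15p - 9(p + 1)^2 + 8) = (p(-3p^2 + 3p - 1)) + (15p - 9(p + 1)^2 + 8).
Simplifying, P(p+1) = -(p + 1)(3p^2 + 3p + 1) = -(p+1)(3(p+1)^2 - 3(p+1) + 1),
which is the closed form with m = p+1.
By induction, the statement is established for all m ≥ 1.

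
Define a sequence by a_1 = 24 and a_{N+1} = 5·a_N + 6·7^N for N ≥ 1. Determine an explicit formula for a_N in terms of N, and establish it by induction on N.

a_N = 3·5^(N - 1) + 3·7^N

Computing the first terms: a_1 = 24, a_2 = 162, a_3 = 1104. This suggests a_N = 3·5^(N - 1) + 3·7^N.
Base case (N = 1): the formula gives 24 = 24 = a_1.
Inductive step: suppose the statement holds for some p ≥ 1, so a_p = 3·5^(p - 1) + 3·7^p.
Then a_{p+1} = 5·a_p + 6·7^p = 5·(3·5^(p - 1) + 3·7^p) + 6·7^p = 3·5^p + 3·7^(p + 1) = 3·5^((p+1) - 1) + 3·7^(p+1),
which is the claimed formula at N = p+1.
This completes the induction.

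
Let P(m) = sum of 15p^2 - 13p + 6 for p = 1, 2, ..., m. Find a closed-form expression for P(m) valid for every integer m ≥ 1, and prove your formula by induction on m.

We claim P(m) = m(5m^2 + m + 2) for all m ≥ 1.
Base step (m = 1): P(1) = 8, and the closed form gives 8. They agree.
Inductive step: suppose the statement holds for some p ≥ 1, so P(p) = p(5p^2 + p + 2).
Then P(p+1) = P(p) + (15p^2 + 17p + 8) = (p(5p^2 + p + 2)) + (15p^2 + 17p + 8).
Simplifying, P(p+1) = (p + 1)(5p^2 + 11p + 8) = (p+1)(5(p+1)^2 + (p+1) + 2),
which is the closed form with m = p+1.
Hence, by induction on m, the claim holds for every m ≥ 1.

P(m) = m(5m^2 + m + 2)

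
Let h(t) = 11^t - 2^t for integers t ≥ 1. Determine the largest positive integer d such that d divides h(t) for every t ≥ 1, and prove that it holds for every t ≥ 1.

Computing the first values: h(1) = 9 and h(2) = 117; gcd(9, 117) = 9, so d ≤ 9.
We prove 9 | 11^t - 2^t for all t ≥ 1 by induction on t.
For the base case t = 1: h(1) = 9 = 9·(1), so 9 | h(1).
For the inductive step, assume it holds for an arbitrary r ≥ 1, i.e. 9 | h(r). Then
11^{r+1} − 2^{r+1} = 11·11^r − 2·2^r = 11·(11^r − 2^r) + (9)·2^r. The first term is divisible by 9 by the inductive hypothesis, and the second term (9)·2^r is divisible by 9 since 9 | 9. Hence 9 | h(r+1).
By the principle of mathematical induction, the result holds for all t ≥ 1.
Therefore the largest such d is 9.

d = 9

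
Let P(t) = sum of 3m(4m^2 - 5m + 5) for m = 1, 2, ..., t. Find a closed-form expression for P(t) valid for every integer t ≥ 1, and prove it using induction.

P(t) = t(t + 1)(3t^2 - 2t + 5)

We claim P(t) = t(t + 1)(3t^2 - 2t + 5) for all t ≥ 1.
When t = 1: P(1) = 12, and the closed form gives 12. They agree.
Suppose the result is true for t = m, so P(m) = m(3m^3 + m^2 + 3m + 5).
Then P(m+1) = P(m) + (12m^3 + 21m^2 + 21m + 12) = (m(3m^3 + m^2 + 3m + 5)) + (12m^3 + 21m^2 + 21m + 12).
Simplifying, P(m+1) = (m + 1)(m + 2)(3m^2 + 4m + 6) = (m+1)((m+1) + 1)(3(m+1)^2 - 2(m+1) + 5),
which is the closed form with t = m+1.
Hence, by induction on t, the claim holds for every t ≥ 1.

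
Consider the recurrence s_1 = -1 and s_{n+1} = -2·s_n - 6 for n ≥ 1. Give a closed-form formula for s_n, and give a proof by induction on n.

Computing the first terms: s_1 = -1, s_2 = -4, s_3 = 2. This suggests s_n = (-2)^(n - 1) - 2.
When n = 1: the formula gives -1 = -1 = s_1.
Inductive step: suppose the statement holds for some r ≥ 1, so s_r = (-2)^(r - 1) - 2.
Then s_{r+1} = -2·s_r - 6 = -2·((-2)^(r - 1) - 2) - 6 = (-2)^r - 2 = (-2)^((r+1) - 1) - 2,
which is the claimed formula at n = r+1.
By the principle of mathematical induction, the result holds for all n ≥ 1.

s_n = (-2)^(n - 1) - 2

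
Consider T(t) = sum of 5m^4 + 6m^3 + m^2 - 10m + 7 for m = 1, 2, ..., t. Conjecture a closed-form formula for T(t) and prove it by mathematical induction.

T(t) = t(t^4 + 4t^3 + 5t^2 - 3t + 2)

We claim T(t) = t(t^4 + 4t^3 + 5t^2 - 3t + 2) for all t ≥ 1.
Base case (t = 1): T(1) = 9, and the closed form gives 9. They agree.
Inductive step: assume the claim holds for t = m, so T(m) = m(m^4 + 4m^3 + 5m^2 - 3m + 2).
Then T(m+1) = T(m) + (5m^4 + 26m^3 + 49m^2 + 30m + 9) = (m(m^4 + 4m^3 + 5m^2 - 3m + 2)) + (5m^4 + 26m^3 + 49m^2 + 30m + 9).
Simplifying, T(m+1) = (m + 1)(m^4 + 8m^3 + 23m^2 + 23m + 9) = (m+1)((m+1)^4 + 4(m+1)^3 + 5(m+1)^2 - 3(m+1) + 2),
which is the closed form with t = m+1.
By induction, the statement is established for all t ≥ 1.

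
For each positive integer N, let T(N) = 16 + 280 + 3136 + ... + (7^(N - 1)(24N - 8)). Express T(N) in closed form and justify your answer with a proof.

We claim T(N) = 2·7^N(2N - 1) + 2 for all N ≥ 1.
When N = 1: T(1) = 16, and the closed form gives 16. They agree.
Suppose the result is true for N = j, so T(j) = 2·7^j(2j - 1) + 2.
Then T(j+1) = T(j) + (7^j(24j + 16)) = (2·7^j(2j - 1) + 2) + (7^j(24j + 16)).
Simplifying, T(j+1) = 28·7^j·j + 14·7^j + 2 = 2·7^(j+1)(2(j+1) - 1) + 2,
which is the closed form with N = j+1.
Hence, by induction on N, the claim holds for every N ≥ 1.

T(N) = 2·7^N(2N - 1) + 2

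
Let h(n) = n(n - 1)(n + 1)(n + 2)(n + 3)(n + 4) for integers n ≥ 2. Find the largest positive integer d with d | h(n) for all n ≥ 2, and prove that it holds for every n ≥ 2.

d = 720

Computing the first values: h(2) = 720 and h(3) = 5040; gcd(720, 5040) = 720, so d ≤ 720.
We prove 720 | n(n - 1)(n + 1)(n + 2)(n + 3)(n + 4) for all n ≥ 2 by induction on n.
When n = 2: h(2) = 720 = 720·(1), so 720 | h(2).
Suppose the result is true for n = k, i.e. 720 | h(k). Then
h(k+1) − h(k) = k·(k+1)·(k+2)·(k+3)·(k+4)·(k+5) − (k-1)·k·(k+1)·(k+2)·(k+3)·(k+4) = k·(k+1)·(k+2)·(k+3)·(k+4)·[(k+5) − (k-1)] = 6·k·(k+1)·(k+2)·(k+3)·(k+4). The product of 5 consecutive integers is divisible by (5)! = 120, so h(k+1) − h(k) is divisible by 6·120 = 720. By the inductive hypothesis 720 | h(k), hence 720 | h(k+1).
This completes the induction.
Therefore the largest such d is 720.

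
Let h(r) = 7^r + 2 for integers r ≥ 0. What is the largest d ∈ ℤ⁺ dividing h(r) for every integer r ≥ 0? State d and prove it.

d = 3

Computing the first values: h(0) = 3 and h(1) = 9; gcd(3, 9) = 3, so d ≤ 3.
We prove 3 | 7^r + 2 for all r ≥ 0 by induction on r.
When r = 0: h(0) = 3 = 3·(1), so 3 | h(0).
Suppose the result is true for r = j, i.e. 3 | h(j). Then
h(j+1) = 7^(j+1) + 2 = 7·(7^j + 2) - 12 = 7·h(j) - 12. The first term is divisible by 3 by the inductive hypothesis, and -12 is divisible by 3. Hence 3 | h(j+1).
Hence, by induction on r, the claim holds for every r ≥ 0.
Therefore the largest such d is 3.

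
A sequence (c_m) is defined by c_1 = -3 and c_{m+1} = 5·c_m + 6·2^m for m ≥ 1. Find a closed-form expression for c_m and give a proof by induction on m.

Computing the first terms: c_1 = -3, c_2 = -3, c_3 = 9. This suggests c_m = -2^(m + 1) + 5^(m - 1).
When m = 1: the formula gives -3 = -3 = c_1.
For the inductive step, assume it holds for an arbitrary i ≥ 1, so c_i = -2^(i + 1) + 5^(i - 1).
Then c_{i+1} = 5·c_i + 6·2^i = 5·(-2^(i + 1) + 5^(i - 1)) + 6·2^i = -2^(i + 2) + 5^i = -2^((i+1) + 1) + 5^((i+1) - 1),
which is the claimed formula at m = i+1.
Hence, by induction on m, the claim holds for every m ≥ 1.

c_m = -2^(m + 1) + 5^(m - 1)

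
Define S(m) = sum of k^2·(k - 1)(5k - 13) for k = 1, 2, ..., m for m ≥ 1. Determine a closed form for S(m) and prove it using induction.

We claim S(m) = m(m - 1)(m + 1)(m^2 - 2m - 2) for all m ≥ 1.
Base case (m = 1): S(1) = 0, and the closed form gives 0. They agree.
Inductive step: suppose the statement holds for some k ≥ 1, so S(k) = k(k^4 - 2k^3 - 3k^2 + 2k + 2).
Then S(k+1) = S(k) + (k(k + 1)^2·(5k - 8)) = (k(k^4 - 2k^3 - 3k^2 + 2k + 2)) + (k(k + 1)^2·(5k - 8)).
Simplifying, S(k+1) = k(k + 1)(k + 2)(k^2 - 3) = (k+1)((k+1) - 1)((k+1) + 1)((k+1)^2 - 2(k+1) - 2),
which is the closed form with m = k+1.
Hence, by induction on m, the claim holds for every m ≥ 1.

S(m) = m(m - 1)(m + 1)(m^2 - 2m - 2)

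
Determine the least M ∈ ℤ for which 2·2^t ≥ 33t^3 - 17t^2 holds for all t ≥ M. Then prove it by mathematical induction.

At t = 15: 65536 < 107550, so the inequality fails and M ≥ 16. We prove 2·2^t ≥ 33t^3 - 17t^2 for all t ≥ 16.
Base step (t = 16): 2·2^t = 131072 and 33t^3 - 17t^2 = 130816, so 131072 ≥ 130816.
Suppose the result is true for t = i, so 2·2^i ≥ 33i^3 - 17i^2.
Then 2·2^(i + 1) = 2·(2·2^i) ≥ 2·(33i^3 - 17i^2).
Also, for i ≥ 16 we have 2·(33i^3 - 17i^2) ≥ 33(i+1)^3 - 17(i+1)^2, since 2·(33i^3 - 17i^2) − (33(i+1)^3 - 17(i+1)^2) = 33i^3 - 116i^2 - 65i - 16, which is nonnegative for all i ≥ 16.
Combining, 2·2^(i + 1) ≥ 33(i+1)^3 - 17(i+1)^2.
By induction, the statement is established for all t ≥ 16.
Hence the smallest such M is 16.

M = 16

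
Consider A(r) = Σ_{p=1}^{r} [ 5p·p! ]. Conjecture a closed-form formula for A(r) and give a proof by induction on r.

A(r) = 5(r + 1)! - 5

We claim A(r) = 5(r + 1)! - 5 for all r ≥ 1.
Base case (r = 1): A(1) = 5, and the closed form gives 5. They agree.
Suppose the result is true for r = p, so A(p) = 5(p + 1)! - 5.
Then A(p+1) = A(p) + (5(p + 1)(p + 1)!) = (5(p + 1)! - 5) + (5(p + 1)(p + 1)!).
Simplifying, A(p+1) = 5((p+1) + 1)! - 5,
which is the closed form with r = p+1.
By induction, the statement is established for all r ≥ 1.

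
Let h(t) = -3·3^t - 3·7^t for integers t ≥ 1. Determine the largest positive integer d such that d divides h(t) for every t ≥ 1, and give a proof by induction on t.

d = 6

Computing the first values: h(1) = -30 and h(2) = -174; gcd(-30, -174) = 6, so d ≤ 6.
We prove 6 | -3·3^t - 3·7^t for all t ≥ 1 by induction on t.
Base step (t = 1): h(1) = -30 = 6·(-5), so 6 | h(1).
For the inductive step, assume it holds for an arbitrary i ≥ 1, i.e. 6 | h(i). Then
h(i+1) − 7·h(i) = (-3·3^(i+1) - 3·7^(i+1)) − 7·(-3·3^i - 3·7^i) = (-3)·3^i·(3 − 7) = (12)·3^i. Since 6 | h(i) by the inductive hypothesis, 6 | 7·h(i); and 6 | 12 since 12 = 6·2. Therefore 6 | h(i+1).
Hence, by induction on t, the claim holds for every t ≥ 1.
Therefore the largest such d is 6.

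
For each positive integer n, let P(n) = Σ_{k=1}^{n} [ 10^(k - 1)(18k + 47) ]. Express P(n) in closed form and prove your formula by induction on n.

We claim P(n) = 10^n(2n + 5) - 5 for all n ≥ 1.
For the base case n = 1: P(1) = 65, and the closed form gives 65. They agree.
Suppose the result is true for n = k, so P(k) = 10^k(2k + 5) - 5.
Then P(k+1) = P(k) + (10^k(18k + 65)) = (10^k(2k + 5) - 5) + (10^k(18k + 65)).
Simplifying, P(k+1) = 20·10^k·k + 70·10^k - 5 = 10^(k+1)(2(k+1) + 5) - 5,
which is the closed form with n = k+1.
By induction, the statement is established for all n ≥ 1.

P(n) = 10^n(2n + 5) - 5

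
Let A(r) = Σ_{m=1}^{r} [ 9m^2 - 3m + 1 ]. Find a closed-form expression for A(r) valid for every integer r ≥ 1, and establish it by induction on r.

We claim A(r) = r(3r^2 + 3r + 1) for all r ≥ 1.
Base step (r = 1): A(1) = 7, and the closed form gives 7. They agree.
For the inductive step, assume it holds for an arbitrary m ≥ 1, so A(m) = m(3m^2 + 3m + 1).
Then A(m+1) = A(m) + (9m^2 + 15m + 7) = (m(3m^2 + 3m + 1)) + (9m^2 + 15m + 7).
Simplifying, A(m+1) = (m + 1)(3m^2 + 9m + 7) = (m+1)(3(m+1)^2 + 3(m+1) + 1),
which is the closed form with r = m+1.
Hence, by induction on r, the claim holds for every r ≥ 1.

A(r) = r(3r^2 + 3r + 1)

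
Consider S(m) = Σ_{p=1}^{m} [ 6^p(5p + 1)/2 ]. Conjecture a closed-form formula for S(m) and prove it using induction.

We claim S(m) = 3·6^m·m for all m ≥ 1.
For the base case m = 1: S(1) = 18, and the closed form gives 18. They agree.
Suppose the result is true for m = p, so S(p) = 3·6^p·p.
Then S(p+1) = S(p) + (6^p(15p + 18)) = (3·6^p·p) + (6^p(15p + 18)).
Simplifying, S(p+1) = 18·6^p(p + 1) = 3·6^(p+1)·(p+1),
which is the closed form with m = p+1.
Hence, by induction on m, the claim holds for every m ≥ 1.

S(m) = 3·6^m·m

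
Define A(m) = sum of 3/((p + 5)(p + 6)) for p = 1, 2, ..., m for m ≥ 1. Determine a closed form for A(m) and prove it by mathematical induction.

We claim A(m) = m/(2(m + 6)) for all m ≥ 1.
For the base case m = 1: A(1) = 1/14, and the closed form gives 1/14. They agree.
For the inductive step, assume it holds for an arbitrary p ≥ 1, so A(p) = p/(2(p + 6)).
Then A(p+1) = A(p) + (3/((p + 6)(p + 7))) = (p/(2(p + 6))) + (3/((p + 6)(p + 7))).
Simplifying, A(p+1) = (p + 1)/(2(p + 7)) = (p+1)/(2((p+1) + 6)),
which is the closed form with m = p+1.
By the principle of mathematical induction, the result holds for all m ≥ 1.

A(m) = m/(2(m + 6))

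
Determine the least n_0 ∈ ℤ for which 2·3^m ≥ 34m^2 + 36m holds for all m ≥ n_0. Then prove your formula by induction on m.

n_0 = 6

At m = 5: 486 < 1030, so the inequality fails and n_0 ≥ 6. We prove 2·3^m ≥ 34m^2 + 36m for all m ≥ 6.
When m = 6: 2·3^m = 1458 and 34m^2 + 36m = 1440, so 1458 ≥ 1440.
Inductive step: assume the claim holds for m = k, so 2·3^k ≥ 34k^2 + 36k.
Then 2·3^(k + 1) = 3·(2·3^k) ≥ 3·(34k^2 + 36k).
Also, for k ≥ 6 we have 3·(34k^2 + 36k) ≥ 34(k+1)^2 + 36(k+1), since 3·(34k^2 + 36k) − (34(k+1)^2 + 36(k+1)) = 68k^2 + 4k - 70, which is nonnegative for all k ≥ 6.
Combining, 2·3^(k + 1) ≥ 34(k+1)^2 + 36(k+1).
This completes the induction.
Hence the smallest such n_0 is 6.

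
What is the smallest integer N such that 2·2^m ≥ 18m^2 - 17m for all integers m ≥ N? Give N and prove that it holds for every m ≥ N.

At m = 9: 1024 < 1305, so the inequality fails and N ≥ 10. We prove 2·2^m ≥ 18m^2 - 17m for all m ≥ 10.
For the base case m = 10: 2·2^m = 2048 and 18m^2 - 17m = 1630, so 2048 ≥ 1630.
Inductive step: suppose the statement holds for some p ≥ 10, so 2·2^p ≥ 18p^2 - 17p.
Then 2·2^(p + 1) = 2·(2·2^p) ≥ 2·(18p^2 - 17p).
Also, for p ≥ 10 we have 2·(18p^2 - 17p) ≥ 18(p+1)^2 - 17(p+1), since 2·(18p^2 - 17p) − (18(p+1)^2 - 17(p+1)) = 18p^2 - 53p - 1, which is nonnegative for all p ≥ 10.
Combining, 2·2^(p + 1) ≥ 18(p+1)^2 - 17(p+1).
This completes the induction.
Hence the smallest such N is 10.

N = 10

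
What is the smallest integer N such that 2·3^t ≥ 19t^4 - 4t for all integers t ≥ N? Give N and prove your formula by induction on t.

At t = 10: 118098 < 189960, so the inequality fails and N ≥ 11. We prove 2·3^t ≥ 19t^4 - 4t for all t ≥ 11.
Base case (t = 11): 2·3^t = 354294 and 19t^4 - 4t = 278135, so 354294 ≥ 278135.
Inductive step: assume the claim holds for t = i, so 2·3^i ≥ 19i^4 - 4i.
Then 2·3^(i + 1) = 3·(2·3^i) ≥ 3·(19i^4 - 4i).
Also, for i ≥ 11 we have 3·(19i^4 - 4i) ≥ 19(i+1)^4 - 4(i+1), since 3·(19i^4 - 4i) − (19(i+1)^4 - 4(i+1)) = 38i^4 - 76i^3 - 114i^2 - 84i - 15, which is nonnegative for all i ≥ 11.
Combining, 2·3^(i + 1) ≥ 19(i+1)^4 - 4(i+1).
This completes the induction.
Hence the smallest such N is 11.

N = 11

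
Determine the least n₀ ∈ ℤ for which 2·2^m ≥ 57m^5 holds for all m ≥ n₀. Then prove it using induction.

n₀ = 30

At m = 29: 1073741824 < 1169135493, so the inequality fails and n₀ ≥ 30. We prove 2·2^m ≥ 57m^5 for all m ≥ 30.
Base step (m = 30): 2·2^m = 2147483648 and 57m^5 = 1385100000, so 2147483648 ≥ 1385100000.
Suppose the result is true for m = r, so 2·2^r ≥ 57r^5.
Then 2·2^(r + 1) = 2·(2·2^r) ≥ 2·(57r^5).
Also, for r ≥ 30 we have 2·(57r^5) ≥ 57(r+1)^5, since 2 ≥ (1 + 1/r)^5 for all r ≥ 30.
Combining, 2·2^(r + 1) ≥ 57(r+1)^5.
Hence, by induction on m, the claim holds for every m ≥ 30.
Hence the smallest such n₀ is 30.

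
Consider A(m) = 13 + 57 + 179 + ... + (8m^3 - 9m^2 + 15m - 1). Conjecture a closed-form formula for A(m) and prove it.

We claim A(m) = m(2m^3 + m^2 + 5m + 5) for all m ≥ 1.
When m = 1: A(1) = 13, and the closed form gives 13. They agree.
Inductive step: suppose the statement holds for some p ≥ 1, so A(p) = p(2p^3 + p^2 + 5p + 5).
Then A(p+1) = A(p) + (8p^3 + 15p^2 + 21p + 13) = (p(2p^3 + p^2 + 5p + 5)) + (8p^3 + 15p^2 + 21p + 13).
Simplifying, A(p+1) = (p + 1)(2p^3 + 7p^2 + 13p + 13) = (p+1)(2(p+1)^3 + (p+1)^2 + 5(p+1) + 5),
which is the closed form with m = p+1.
This completes the induction.

A(m) = m(2m^3 + m^2 + 5m + 5)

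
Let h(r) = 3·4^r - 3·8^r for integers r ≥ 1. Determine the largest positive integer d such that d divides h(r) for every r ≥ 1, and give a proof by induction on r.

Computing the first values: h(1) = -12 and h(2) = -144; gcd(-12, -144) = 12, so d ≤ 12.
We prove 12 | 3·4^r - 3·8^r for all r ≥ 1 by induction on r.
Base case (r = 1): h(1) = -12 = 12·(-1), so 12 | h(1).
Inductive step: suppose the statement holds for some m ≥ 1, i.e. 12 | h(m). Then
h(m+1) − 8·h(m) = (3·4^(m+1) - 3·8^(m+1)) − 8·(3·4^m - 3·8^m) = (3)·4^m·(4 − 8) = (-12)·4^m. Since 12 | h(m) by the inductive hypothesis, 12 | 8·h(m); and 12 | -12 since -12 = 12·-1. Therefore 12 | h(m+1).
By induction, the statement is established for all r ≥ 1.
Therefore the largest such d is 12.

d = 12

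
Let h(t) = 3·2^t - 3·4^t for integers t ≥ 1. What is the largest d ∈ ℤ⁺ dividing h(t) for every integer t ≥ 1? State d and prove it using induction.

Computing the first values: h(1) = -6 and h(2) = -36; gcd(-6, -36) = 6, so d ≤ 6.
We prove 6 | 3·2^t - 3·4^t for all t ≥ 1 by induction on t.
Base case (t = 1): h(1) = -6 = 6·(-1), so 6 | h(1).
Inductive step: assume the claim holds for t = r, i.e. 6 | h(r). Then
h(r+1) − 4·h(r) = (3·2^(r+1) - 3·4^(r+1)) − 4·(3·2^r - 3·4^r) = (3)·2^r·(2 − 4) = (-6)·2^r. Since 6 | h(r) by the inductive hypothesis, 6 | 4·h(r); and 6 | -6 since -6 = 6·-1. Therefore 6 | h(r+1).
By induction, the statement is established for all t ≥ 1.
Therefore the largest such d is 6.

d = 6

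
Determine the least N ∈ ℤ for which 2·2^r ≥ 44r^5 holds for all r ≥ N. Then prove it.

At r = 28: 536870912 < 757256192, so the inequality fails and N ≥ 29. We prove 2·2^r ≥ 44r^5 for all r ≥ 29.
Base case (r = 29): 2·2^r = 1073741824 and 44r^5 = 902490556, so 1073741824 ≥ 902490556.
Inductive step: assume the claim holds for r = p, so 2·2^p ≥ 44p^5.
Then 2·2^(p + 1) = 2·(2·2^p) ≥ 2·(44p^5).
Also, for p ≥ 29 we have 2·(44p^5) ≥ 44(p+1)^5, since 2 ≥ (1 + 1/p)^5 for all p ≥ 29.
Combining, 2·2^(p + 1) ≥ 44(p+1)^5.
By the principle of mathematical induction, the result holds for all r ≥ 29.
Hence the smallest such N is 29.

N = 29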